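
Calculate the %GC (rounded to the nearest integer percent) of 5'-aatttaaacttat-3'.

8%

Scanning the sequence gives G=0, T=6, C=1, A=6.
G+C = 0 + 1 = 1 out of 13 bases
%GC = 1/13 × 100 = 7.692% ≈ 8%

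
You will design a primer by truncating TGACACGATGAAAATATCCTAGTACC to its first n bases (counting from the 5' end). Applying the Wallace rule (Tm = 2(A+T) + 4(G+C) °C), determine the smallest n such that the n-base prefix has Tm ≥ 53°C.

n = 20

First 19 bases: TGACACGATGAAAATATCC → Tm = 52°C (< 53°C)
First 20 bases: TGACACGATGAAAATATCCT → Tm = 54°C (≥ 53°C)
Each additional base adds 2°C (A/T) or 4°C (G/C), so Tm is non-decreasing in n; n = 20 is the first length to reach 53°C.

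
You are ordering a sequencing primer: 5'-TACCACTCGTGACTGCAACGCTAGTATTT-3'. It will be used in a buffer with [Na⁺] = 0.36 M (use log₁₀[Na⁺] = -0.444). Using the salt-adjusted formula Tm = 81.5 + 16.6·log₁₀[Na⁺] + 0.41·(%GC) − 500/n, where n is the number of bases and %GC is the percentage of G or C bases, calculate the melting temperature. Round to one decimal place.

75.3°C

Length n = 29. Base counts: A=7, G=5, C=8, T=9
G+C = 13, so %GC = 13/29 × 100 = 44.828%
Salt term: 16.6 × (-0.444) = -7.37
GC term: 0.41 × 44.828 = 18.379; length term: −500/29 = −17.241
Tm = 81.5 + (-7.37) + 18.379 − 17.241 = 75.268 → 75.3°C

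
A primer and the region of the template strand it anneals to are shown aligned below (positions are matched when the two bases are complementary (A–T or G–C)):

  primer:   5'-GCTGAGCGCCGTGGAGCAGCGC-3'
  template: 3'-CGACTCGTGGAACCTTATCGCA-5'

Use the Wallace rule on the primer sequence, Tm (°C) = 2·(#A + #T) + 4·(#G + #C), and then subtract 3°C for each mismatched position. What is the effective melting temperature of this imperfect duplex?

Primer base counts: A=3, T=2, G=10, C=7 → A+T=5, G+C=17
Perfect-match Tm = 2(5) + 4(17) = 10 + 68 = 78°C
Mismatches (positions where the bases are not complementary): 5 (at positions 8, 11, 16, 17, 22)
Effective Tm = 78 − 5×3 = 78 − 15 = 63°C

63°C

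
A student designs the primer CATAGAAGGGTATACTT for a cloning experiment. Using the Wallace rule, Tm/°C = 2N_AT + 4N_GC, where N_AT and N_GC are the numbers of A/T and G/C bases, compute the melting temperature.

Base counts: C=2, T=5, G=4, A=6
AT pairs contribute 11, GC pairs contribute 6.
Tm = 2(11) + 4(6) = 22 + 24 = 46°C

46°C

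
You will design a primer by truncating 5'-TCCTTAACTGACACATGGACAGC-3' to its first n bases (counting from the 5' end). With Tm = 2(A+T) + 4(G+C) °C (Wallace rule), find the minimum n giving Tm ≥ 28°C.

n = 10

First 9 bases: TCCTTAACT → Tm = 24°C (< 28°C)
First 10 bases: TCCTTAACTG → Tm = 28°C (≥ 28°C)
Since every base adds ≥2°C, Tm only increases with n, so the threshold is first crossed at n = 10.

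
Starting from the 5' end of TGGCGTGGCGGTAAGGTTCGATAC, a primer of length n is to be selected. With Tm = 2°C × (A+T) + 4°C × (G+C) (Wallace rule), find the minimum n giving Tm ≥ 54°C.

First 15 bases: TGGCGTGGCGGTAAG → Tm = 50°C (< 54°C)
First 16 bases: TGGCGTGGCGGTAAGG → Tm = 54°C (≥ 54°C)
Each additional base adds 2°C (A/T) or 4°C (G/C), so Tm is non-decreasing in n; n = 16 is the first length to reach 54°C.

n = 16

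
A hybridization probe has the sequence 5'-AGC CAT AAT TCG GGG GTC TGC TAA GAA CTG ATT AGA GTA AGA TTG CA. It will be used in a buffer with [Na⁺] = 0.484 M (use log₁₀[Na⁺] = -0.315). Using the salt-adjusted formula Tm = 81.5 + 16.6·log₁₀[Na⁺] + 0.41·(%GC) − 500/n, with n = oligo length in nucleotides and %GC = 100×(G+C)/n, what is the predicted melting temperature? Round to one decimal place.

Length n = 47. T=12, G=13, C=7, A=15
G+C = 20, so %GC = 20/47 × 100 = 42.553%
Salt term: 16.6 × (-0.315) = -5.229
GC term: 0.41 × 42.553 = 17.447; length term: −500/47 = −10.638
Tm = 81.5 + (-5.229) + 17.447 − 10.638 = 83.08 → 83.1°C

83.1°C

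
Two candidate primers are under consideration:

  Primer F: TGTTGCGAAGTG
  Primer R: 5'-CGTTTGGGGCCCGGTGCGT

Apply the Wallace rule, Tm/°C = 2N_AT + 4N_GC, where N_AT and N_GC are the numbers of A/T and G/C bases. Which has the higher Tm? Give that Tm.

Primer R, 66°C

Primer F: A+T=6, G+C=6 → Tm = 2(6)+4(6) = 36°C
Primer R: A+T=5, G+C=14 → Tm = 2(5)+4(14) = 66°C
36°C vs 66°C → primer R is higher.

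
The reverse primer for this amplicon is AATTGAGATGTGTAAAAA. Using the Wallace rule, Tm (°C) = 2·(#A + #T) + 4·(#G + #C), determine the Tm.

Counting bases: C=0, T=5, G=4, A=9
AT pairs contribute 14, GC pairs contribute 4.
Tm = 4·4 + 2·14 = 16 + 28 = 44°C

44°C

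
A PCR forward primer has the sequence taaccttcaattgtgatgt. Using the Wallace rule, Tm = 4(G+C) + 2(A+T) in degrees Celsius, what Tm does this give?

50°C

A=5, G=3, T=8, C=3
So N_AT = 13 and N_GC = 6.
Tm = 2(13) + 4(6) = 26 + 24 = 50°C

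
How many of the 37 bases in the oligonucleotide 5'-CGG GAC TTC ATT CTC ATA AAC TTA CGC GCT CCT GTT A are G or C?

Scanning the sequence gives G=6, T=12, A=8, C=11.
Total G or C: 6 + 11 = 17

17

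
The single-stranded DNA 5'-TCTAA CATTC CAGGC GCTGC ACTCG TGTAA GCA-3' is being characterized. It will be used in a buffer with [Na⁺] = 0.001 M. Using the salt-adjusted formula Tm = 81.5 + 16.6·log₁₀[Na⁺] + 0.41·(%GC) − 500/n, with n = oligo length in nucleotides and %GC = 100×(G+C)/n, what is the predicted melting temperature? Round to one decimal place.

37.7°C

Length n = 33. Counting bases: A=8, C=10, T=8, G=7
G+C = 17, so %GC = 17/33 × 100 = 51.515%
Salt term: 16.6 × (-3) = -49.8
GC term: 0.41 × 51.515 = 21.121; length term: −500/33 = −15.152
Tm = 81.5 + (-49.8) + 21.121 − 15.152 = 37.669 → 37.7°C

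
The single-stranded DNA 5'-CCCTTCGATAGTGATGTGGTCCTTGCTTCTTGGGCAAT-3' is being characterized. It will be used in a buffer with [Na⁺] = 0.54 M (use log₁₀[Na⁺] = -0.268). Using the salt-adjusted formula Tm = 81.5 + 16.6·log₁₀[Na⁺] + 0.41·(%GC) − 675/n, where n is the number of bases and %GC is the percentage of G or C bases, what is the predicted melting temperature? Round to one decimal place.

Length n = 38. Scanning the sequence gives C=9, A=5, G=10, T=14.
G+C = 19, so %GC = 19/38 × 100 = 50%
Salt term: 16.6 × (-0.268) = -4.449
GC term: 0.41 × 50 = 20.5; length term: −675/38 = −17.763
Tm = 81.5 + (-4.449) + 20.5 − 17.763 = 79.788 → 79.8°C

79.8°C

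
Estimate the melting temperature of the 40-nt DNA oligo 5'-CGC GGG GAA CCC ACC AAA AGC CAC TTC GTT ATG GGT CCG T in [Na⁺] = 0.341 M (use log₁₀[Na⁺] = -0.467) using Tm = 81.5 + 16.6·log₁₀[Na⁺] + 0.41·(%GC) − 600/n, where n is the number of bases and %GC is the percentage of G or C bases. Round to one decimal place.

Length n = 40. A=9, T=7, G=11, C=13
G+C = 24, so %GC = 24/40 × 100 = 60%
Salt term: 16.6 × (-0.467) = -7.752
GC term: 0.41 × 60 = 24.6; length term: −600/40 = −15
Tm = 81.5 + (-7.752) + 24.6 − 15 = 83.348 → 83.3°C

83.3°C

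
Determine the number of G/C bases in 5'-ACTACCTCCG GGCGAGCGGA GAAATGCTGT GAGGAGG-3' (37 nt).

23

A=9, C=8, T=5, G=15
G+C = 15 + 8 = 23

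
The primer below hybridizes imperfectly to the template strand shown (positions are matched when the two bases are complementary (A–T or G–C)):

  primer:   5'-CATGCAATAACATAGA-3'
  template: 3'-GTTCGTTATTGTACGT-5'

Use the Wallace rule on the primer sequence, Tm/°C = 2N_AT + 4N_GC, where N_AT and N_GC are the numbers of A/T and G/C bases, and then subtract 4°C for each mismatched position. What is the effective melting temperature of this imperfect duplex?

30°C

Primer base counts: A=8, T=3, G=2, C=3 → A+T=11, G+C=5
Perfect-match Tm = 2(11) + 4(5) = 22 + 20 = 42°C
Mismatches (positions where the bases are not complementary): 3 (at positions 3, 14, 15)
Effective Tm = 42 − 3×4 = 42 − 12 = 30°C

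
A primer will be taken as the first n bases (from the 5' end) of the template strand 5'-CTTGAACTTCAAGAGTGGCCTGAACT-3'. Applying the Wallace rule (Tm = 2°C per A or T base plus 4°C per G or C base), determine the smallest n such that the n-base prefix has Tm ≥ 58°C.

First 19 bases: CTTGAACTTCAAGAGTGGC → Tm = 56°C (< 58°C)
First 20 bases: CTTGAACTTCAAGAGTGGCC → Tm = 60°C (≥ 58°C)
Each additional base adds 2°C (A/T) or 4°C (G/C), so Tm is non-decreasing in n; n = 20 is the first length to reach 58°C.

n = 20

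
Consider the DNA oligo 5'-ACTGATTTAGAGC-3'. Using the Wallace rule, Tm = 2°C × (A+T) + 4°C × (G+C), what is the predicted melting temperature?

Scanning the sequence gives A=4, C=2, T=4, G=3.
A+T = 8, G+C = 5
Tm = 2×8 + 4×5 = 36°C

36°C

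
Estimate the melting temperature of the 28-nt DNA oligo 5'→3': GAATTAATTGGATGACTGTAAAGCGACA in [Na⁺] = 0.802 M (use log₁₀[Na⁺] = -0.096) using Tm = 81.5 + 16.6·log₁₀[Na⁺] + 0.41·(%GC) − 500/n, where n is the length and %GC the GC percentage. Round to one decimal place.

Length n = 28. Scanning the sequence gives A=11, C=3, T=7, G=7.
G+C = 10, so %GC = 10/28 × 100 = 35.714%
Salt term: 16.6 × (-0.096) = -1.594
GC term: 0.41 × 35.714 = 14.643; length term: −500/28 = −17.857
Tm = 81.5 + (-1.594) + 14.643 − 17.857 = 76.692 → 76.7°C

76.7°C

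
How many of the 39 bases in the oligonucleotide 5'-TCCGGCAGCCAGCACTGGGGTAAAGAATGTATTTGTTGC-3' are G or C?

20

Base counts: C=8, G=12, A=9, T=10
G+C = 12 + 8 = 20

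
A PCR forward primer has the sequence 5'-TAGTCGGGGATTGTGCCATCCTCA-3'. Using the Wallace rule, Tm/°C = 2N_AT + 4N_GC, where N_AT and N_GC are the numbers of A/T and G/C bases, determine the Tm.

Base counts: C=6, A=4, G=7, T=7
So N_AT = 11 and N_GC = 13.
Tm = 4·13 + 2·11 = 52 + 22 = 74°C

74°C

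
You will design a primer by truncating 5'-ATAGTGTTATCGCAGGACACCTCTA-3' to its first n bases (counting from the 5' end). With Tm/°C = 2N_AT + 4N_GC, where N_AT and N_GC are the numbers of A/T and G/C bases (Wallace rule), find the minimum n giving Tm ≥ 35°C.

First 12 bases: ATAGTGTTATCG → Tm = 32°C (< 35°C)
First 13 bases: ATAGTGTTATCGC → Tm = 36°C (≥ 35°C)
Each additional base adds 2°C (A/T) or 4°C (G/C), so Tm is non-decreasing in n; n = 13 is the first length to reach 35°C.

n = 13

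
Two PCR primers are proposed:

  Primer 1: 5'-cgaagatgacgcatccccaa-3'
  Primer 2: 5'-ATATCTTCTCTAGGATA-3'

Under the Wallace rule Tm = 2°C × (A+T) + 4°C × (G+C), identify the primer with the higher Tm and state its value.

Primer 1, 62°C

Primer 1: A+T=9, G+C=11 → Tm = 2(9)+4(11) = 62°C
Primer 2: A+T=12, G+C=5 → Tm = 2(12)+4(5) = 44°C
62°C vs 44°C → primer 1 is higher.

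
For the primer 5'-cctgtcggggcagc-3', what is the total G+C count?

Scanning the sequence gives A=1, G=6, T=2, C=5.
Total G or C: 6 + 5 = 11

11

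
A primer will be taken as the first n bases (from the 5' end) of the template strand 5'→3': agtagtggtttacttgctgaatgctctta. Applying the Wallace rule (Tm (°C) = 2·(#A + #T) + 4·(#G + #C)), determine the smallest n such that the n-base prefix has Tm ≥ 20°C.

n = 7

First 6 bases: AGTAGT → Tm = 16°C (< 20°C)
First 7 bases: AGTAGTG → Tm = 20°C (≥ 20°C)
Since every base adds ≥2°C, Tm only increases with n, so the threshold is first crossed at n = 7.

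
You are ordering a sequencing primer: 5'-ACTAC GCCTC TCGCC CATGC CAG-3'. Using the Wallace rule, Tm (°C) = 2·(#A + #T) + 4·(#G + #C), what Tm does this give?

76°C

T=4, G=4, A=4, C=11
AT pairs contribute 8, GC pairs contribute 15.
Tm = 2×8 + 4×15 = 76°C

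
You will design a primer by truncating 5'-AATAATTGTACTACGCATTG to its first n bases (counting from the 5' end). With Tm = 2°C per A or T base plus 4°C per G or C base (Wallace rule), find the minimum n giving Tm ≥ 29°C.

n = 13

First 12 bases: AATAATTGTACT → Tm = 28°C (< 29°C)
First 13 bases: AATAATTGTACTA → Tm = 30°C (≥ 29°C)
Each additional base adds 2°C (A/T) or 4°C (G/C), so Tm is non-decreasing in n; n = 13 is the first length to reach 29°C.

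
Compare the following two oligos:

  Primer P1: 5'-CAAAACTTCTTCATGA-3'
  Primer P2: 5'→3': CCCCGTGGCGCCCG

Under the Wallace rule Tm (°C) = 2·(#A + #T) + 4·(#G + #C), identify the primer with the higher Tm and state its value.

Primer P1: A+T=11, G+C=5 → Tm = 2(11)+4(5) = 42°C
Primer P2: A+T=1, G+C=13 → Tm = 2(1)+4(13) = 54°C
42°C vs 54°C → primer P2 is higher.

Primer P2, 54°C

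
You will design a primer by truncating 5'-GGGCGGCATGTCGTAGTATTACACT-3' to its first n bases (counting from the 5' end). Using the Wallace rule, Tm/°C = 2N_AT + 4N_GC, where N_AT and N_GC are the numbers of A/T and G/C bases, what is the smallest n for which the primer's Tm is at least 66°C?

n = 22

First 21 bases: GGGCGGCATGTCGTAGTATTA → Tm = 64°C (< 66°C)
First 22 bases: GGGCGGCATGTCGTAGTATTAC → Tm = 68°C (≥ 66°C)
Each additional base adds 2°C (A/T) or 4°C (G/C), so Tm is non-decreasing in n; n = 22 is the first length to reach 66°C.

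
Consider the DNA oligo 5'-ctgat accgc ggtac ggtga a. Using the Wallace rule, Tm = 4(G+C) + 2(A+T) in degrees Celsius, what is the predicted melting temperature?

66°C

Base counts: C=5, G=7, T=4, A=5
So N_AT = 9 and N_GC = 12.
Tm = 2(9) + 4(12) = 18 + 48 = 66°C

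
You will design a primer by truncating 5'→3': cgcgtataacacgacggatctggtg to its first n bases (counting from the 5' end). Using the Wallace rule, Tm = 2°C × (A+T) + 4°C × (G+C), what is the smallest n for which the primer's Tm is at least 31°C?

n = 11

First 10 bases: CGCGTATAAC → Tm = 30°C (< 31°C)
First 11 bases: CGCGTATAACA → Tm = 32°C (≥ 31°C)
Since every base adds ≥2°C, Tm only increases with n, so the threshold is first crossed at n = 11.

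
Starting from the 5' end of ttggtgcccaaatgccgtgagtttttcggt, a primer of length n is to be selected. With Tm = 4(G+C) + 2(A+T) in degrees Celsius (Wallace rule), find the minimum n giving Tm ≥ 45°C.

n = 15

First 14 bases: TTGGTGCCCAAATG → Tm = 42°C (< 45°C)
First 15 bases: TTGGTGCCCAAATGC → Tm = 46°C (≥ 45°C)
Since every base adds ≥2°C, Tm only increases with n, so the threshold is first crossed at n = 15.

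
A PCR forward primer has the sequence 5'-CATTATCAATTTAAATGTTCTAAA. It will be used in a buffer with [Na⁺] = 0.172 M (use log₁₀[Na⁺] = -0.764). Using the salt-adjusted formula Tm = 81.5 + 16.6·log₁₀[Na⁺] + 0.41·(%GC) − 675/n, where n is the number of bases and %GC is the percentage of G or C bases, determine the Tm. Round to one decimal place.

Length n = 24. Scanning the sequence gives C=3, A=10, T=10, G=1.
G+C = 4, so %GC = 4/24 × 100 = 16.667%
Salt term: 16.6 × (-0.764) = -12.682
GC term: 0.41 × 16.667 = 6.833; length term: −675/24 = −28.125
Tm = 81.5 + (-12.682) + 6.833 − 28.125 = 47.526 → 47.5°C

47.5°C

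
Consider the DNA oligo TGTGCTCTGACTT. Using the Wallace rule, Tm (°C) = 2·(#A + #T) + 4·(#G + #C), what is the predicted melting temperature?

38°C

G=3, A=1, T=6, C=3
A+T = 7, G+C = 6
Tm = 4·6 + 2·7 = 24 + 14 = 38°C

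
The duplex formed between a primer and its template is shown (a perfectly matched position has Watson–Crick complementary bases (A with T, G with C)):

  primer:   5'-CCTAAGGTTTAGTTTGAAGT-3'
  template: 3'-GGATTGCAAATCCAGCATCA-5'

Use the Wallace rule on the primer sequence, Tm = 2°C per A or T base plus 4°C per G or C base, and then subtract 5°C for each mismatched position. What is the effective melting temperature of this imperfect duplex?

34°C

Primer base counts: A=5, T=8, G=5, C=2 → A+T=13, G+C=7
Perfect-match Tm = 2(13) + 4(7) = 26 + 28 = 54°C
Mismatches (positions where the bases are not complementary): 4 (at positions 6, 13, 15, 17)
Effective Tm = 54 − 4×5 = 54 − 20 = 34°C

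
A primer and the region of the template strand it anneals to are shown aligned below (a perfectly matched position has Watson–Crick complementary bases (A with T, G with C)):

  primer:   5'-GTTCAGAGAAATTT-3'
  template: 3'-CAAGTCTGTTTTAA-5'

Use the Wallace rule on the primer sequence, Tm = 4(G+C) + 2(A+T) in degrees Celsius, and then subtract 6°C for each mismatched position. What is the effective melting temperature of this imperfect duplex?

Primer base counts: A=5, T=5, G=3, C=1 → A+T=10, G+C=4
Perfect-match Tm = 2(10) + 4(4) = 20 + 16 = 36°C
Mismatches (positions where the bases are not complementary): 2 (at positions 8, 12)
Effective Tm = 36 − 2×6 = 36 − 12 = 24°C

24°C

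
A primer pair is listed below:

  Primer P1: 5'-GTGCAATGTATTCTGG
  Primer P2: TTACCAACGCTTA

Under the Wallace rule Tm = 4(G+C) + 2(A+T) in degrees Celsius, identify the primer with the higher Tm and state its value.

Primer P1, 46°C

Primer P1: A+T=9, G+C=7 → Tm = 2(9)+4(7) = 46°C
Primer P2: A+T=8, G+C=5 → Tm = 2(8)+4(5) = 36°C
46°C vs 36°C → primer P1 is higher.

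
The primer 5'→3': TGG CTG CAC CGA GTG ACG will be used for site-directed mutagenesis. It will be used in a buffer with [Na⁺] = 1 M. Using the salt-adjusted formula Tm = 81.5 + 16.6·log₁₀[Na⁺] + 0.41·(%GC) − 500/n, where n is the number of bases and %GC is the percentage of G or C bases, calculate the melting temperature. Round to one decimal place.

81.1°C

Length n = 18. Base counts: C=5, G=7, A=3, T=3
G+C = 12, so %GC = 12/18 × 100 = 66.667%
Salt term: 16.6 × (0) = 0
GC term: 0.41 × 66.667 = 27.333; length term: −500/18 = −27.778
Tm = 81.5 + (0) + 27.333 − 27.778 = 81.055 → 81.1°C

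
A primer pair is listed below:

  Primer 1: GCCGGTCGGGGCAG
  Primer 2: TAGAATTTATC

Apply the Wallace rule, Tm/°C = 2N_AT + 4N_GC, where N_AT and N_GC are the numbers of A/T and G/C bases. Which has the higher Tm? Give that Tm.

Primer 1: A+T=2, G+C=12 → Tm = 2(2)+4(12) = 52°C
Primer 2: A+T=9, G+C=2 → Tm = 2(9)+4(2) = 26°C
52°C vs 26°C → primer 1 is higher.

Primer 1, 52°C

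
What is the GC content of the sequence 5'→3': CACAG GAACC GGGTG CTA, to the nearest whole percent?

61%

Scanning the sequence gives G=6, T=2, A=5, C=5.
G+C = 6 + 5 = 11 out of 18 bases
%GC = 11/18 × 100 = 61.11% ≈ 61%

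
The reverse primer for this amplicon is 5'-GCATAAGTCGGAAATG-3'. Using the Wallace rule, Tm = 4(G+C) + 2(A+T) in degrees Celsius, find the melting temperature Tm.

46°C

Counting bases: G=5, A=6, C=2, T=3
So N_AT = 9 and N_GC = 7.
Tm = 2(9) + 4(7) = 18 + 28 = 46°C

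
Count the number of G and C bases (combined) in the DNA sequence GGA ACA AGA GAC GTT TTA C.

Scanning the sequence gives A=7, C=3, T=4, G=5.
Total G or C: 5 + 3 = 8

8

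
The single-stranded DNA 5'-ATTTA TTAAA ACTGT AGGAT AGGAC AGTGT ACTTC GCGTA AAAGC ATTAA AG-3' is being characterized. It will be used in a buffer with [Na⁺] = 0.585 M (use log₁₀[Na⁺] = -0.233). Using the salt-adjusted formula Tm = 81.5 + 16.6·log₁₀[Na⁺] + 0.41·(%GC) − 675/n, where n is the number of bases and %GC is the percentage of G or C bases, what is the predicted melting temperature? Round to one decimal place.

78.1°C

Length n = 52. Counting bases: T=15, A=20, C=6, G=11
G+C = 17, so %GC = 17/52 × 100 = 32.692%
Salt term: 16.6 × (-0.233) = -3.868
GC term: 0.41 × 32.692 = 13.404; length term: −675/52 = −12.981
Tm = 81.5 + (-3.868) + 13.404 − 12.981 = 78.055 → 78.1°C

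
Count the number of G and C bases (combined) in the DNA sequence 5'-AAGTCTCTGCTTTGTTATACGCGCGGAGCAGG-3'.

17

Scanning the sequence gives A=6, T=9, G=10, C=7.
Total G or C: 10 + 7 = 17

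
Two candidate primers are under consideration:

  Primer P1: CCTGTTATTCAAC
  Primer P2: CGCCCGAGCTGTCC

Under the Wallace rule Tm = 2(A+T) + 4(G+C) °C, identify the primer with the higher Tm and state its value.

Primer P1: A+T=8, G+C=5 → Tm = 2(8)+4(5) = 36°C
Primer P2: A+T=3, G+C=11 → Tm = 2(3)+4(11) = 50°C
36°C vs 50°C → primer P2 is higher.

Primer P2, 50°C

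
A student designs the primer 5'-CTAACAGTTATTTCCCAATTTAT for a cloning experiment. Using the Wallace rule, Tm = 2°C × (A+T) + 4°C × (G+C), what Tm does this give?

58°C

Base counts: T=10, C=5, A=7, G=1
AT pairs contribute 17, GC pairs contribute 6.
Tm = 2×17 + 4×6 = 58°C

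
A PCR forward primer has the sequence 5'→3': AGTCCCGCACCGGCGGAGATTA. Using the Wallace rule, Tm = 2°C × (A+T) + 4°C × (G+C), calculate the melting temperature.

Base counts: C=7, A=5, T=3, G=7
AT pairs contribute 8, GC pairs contribute 14.
Tm = 4·14 + 2·8 = 56 + 16 = 72°C

72°C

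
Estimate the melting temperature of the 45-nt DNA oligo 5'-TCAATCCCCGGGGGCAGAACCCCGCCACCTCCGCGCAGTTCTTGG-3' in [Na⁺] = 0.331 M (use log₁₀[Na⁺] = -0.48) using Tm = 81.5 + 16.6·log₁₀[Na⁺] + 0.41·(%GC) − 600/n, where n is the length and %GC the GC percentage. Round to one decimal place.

Length n = 45. Base counts: A=7, G=12, C=19, T=7
G+C = 31, so %GC = 31/45 × 100 = 68.889%
Salt term: 16.6 × (-0.48) = -7.968
GC term: 0.41 × 68.889 = 28.244; length term: −600/45 = −13.333
Tm = 81.5 + (-7.968) + 28.244 − 13.333 = 88.443 → 88.4°C

88.4°C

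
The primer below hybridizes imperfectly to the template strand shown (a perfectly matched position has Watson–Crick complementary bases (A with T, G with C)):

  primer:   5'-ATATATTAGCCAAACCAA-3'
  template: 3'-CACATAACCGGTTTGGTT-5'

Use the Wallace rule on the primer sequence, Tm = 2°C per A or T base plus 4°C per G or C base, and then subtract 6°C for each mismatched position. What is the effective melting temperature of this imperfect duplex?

Primer base counts: A=9, T=4, G=1, C=4 → A+T=13, G+C=5
Perfect-match Tm = 2(13) + 4(5) = 26 + 20 = 46°C
Mismatches (positions where the bases are not complementary): 3 (at positions 1, 3, 8)
Effective Tm = 46 − 3×6 = 46 − 18 = 28°C

28°C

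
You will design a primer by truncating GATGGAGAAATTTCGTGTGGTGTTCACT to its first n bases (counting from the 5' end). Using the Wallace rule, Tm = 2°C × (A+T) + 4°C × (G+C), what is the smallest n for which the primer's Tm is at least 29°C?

First 10 bases: GATGGAGAAA → Tm = 28°C (< 29°C)
First 11 bases: GATGGAGAAAT → Tm = 30°C (≥ 29°C)
Since every base adds ≥2°C, Tm only increases with n, so the threshold is first crossed at n = 11.

n = 11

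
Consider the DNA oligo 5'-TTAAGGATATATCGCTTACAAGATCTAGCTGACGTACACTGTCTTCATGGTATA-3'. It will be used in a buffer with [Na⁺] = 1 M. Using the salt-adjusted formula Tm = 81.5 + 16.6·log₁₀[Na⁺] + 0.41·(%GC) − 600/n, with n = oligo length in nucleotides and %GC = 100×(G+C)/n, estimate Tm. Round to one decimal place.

85.6°C

Length n = 54. Counting bases: A=16, T=18, C=10, G=10
G+C = 20, so %GC = 20/54 × 100 = 37.037%
Salt term: 16.6 × (0) = 0
GC term: 0.41 × 37.037 = 15.185; length term: −600/54 = −11.111
Tm = 81.5 + (0) + 15.185 − 11.111 = 85.574 → 85.6°C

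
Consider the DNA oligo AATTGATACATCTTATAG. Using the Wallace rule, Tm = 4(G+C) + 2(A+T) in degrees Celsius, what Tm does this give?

Scanning the sequence gives G=2, A=7, T=7, C=2.
AT pairs contribute 14, GC pairs contribute 4.
Tm = 4·4 + 2·14 = 16 + 28 = 44°C

44°C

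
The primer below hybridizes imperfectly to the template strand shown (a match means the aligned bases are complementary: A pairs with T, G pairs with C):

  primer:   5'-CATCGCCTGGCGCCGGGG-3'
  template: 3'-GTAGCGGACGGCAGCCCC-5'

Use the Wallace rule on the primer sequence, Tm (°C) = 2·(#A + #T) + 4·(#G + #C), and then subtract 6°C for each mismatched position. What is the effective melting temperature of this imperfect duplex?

Primer base counts: A=1, T=2, G=8, C=7 → A+T=3, G+C=15
Perfect-match Tm = 2(3) + 4(15) = 6 + 60 = 66°C
Mismatches (positions where the bases are not complementary): 2 (at positions 10, 13)
Effective Tm = 66 − 2×6 = 66 − 12 = 54°C

54°C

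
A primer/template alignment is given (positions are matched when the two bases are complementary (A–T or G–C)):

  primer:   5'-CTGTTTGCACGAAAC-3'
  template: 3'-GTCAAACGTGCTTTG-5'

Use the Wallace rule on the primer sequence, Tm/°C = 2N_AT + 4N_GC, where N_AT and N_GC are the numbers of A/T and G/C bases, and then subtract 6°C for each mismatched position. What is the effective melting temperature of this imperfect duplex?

38°C

Primer base counts: A=4, T=4, G=3, C=4 → A+T=8, G+C=7
Perfect-match Tm = 2(8) + 4(7) = 16 + 28 = 44°C
Mismatches (positions where the bases are not complementary): 1 (at position 2)
Effective Tm = 44 − 1×6 = 44 − 6 = 38°C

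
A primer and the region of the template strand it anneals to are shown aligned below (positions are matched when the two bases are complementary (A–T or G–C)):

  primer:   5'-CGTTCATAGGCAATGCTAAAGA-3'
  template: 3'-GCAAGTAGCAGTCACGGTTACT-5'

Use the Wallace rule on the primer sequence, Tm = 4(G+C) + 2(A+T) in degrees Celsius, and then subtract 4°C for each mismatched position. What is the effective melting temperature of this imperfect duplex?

Primer base counts: A=8, T=5, G=5, C=4 → A+T=13, G+C=9
Perfect-match Tm = 2(13) + 4(9) = 26 + 36 = 62°C
Mismatches (positions where the bases are not complementary): 5 (at positions 8, 10, 13, 17, 20)
Effective Tm = 62 − 5×4 = 62 − 20 = 42°C

42°C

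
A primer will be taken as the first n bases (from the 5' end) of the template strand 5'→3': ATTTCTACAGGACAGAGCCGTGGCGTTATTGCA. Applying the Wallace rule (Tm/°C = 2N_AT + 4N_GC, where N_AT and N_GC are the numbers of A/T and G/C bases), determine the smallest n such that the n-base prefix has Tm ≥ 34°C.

n = 13

First 12 bases: ATTTCTACAGGA → Tm = 32°C (< 34°C)
First 13 bases: ATTTCTACAGGAC → Tm = 36°C (≥ 34°C)
Each additional base adds 2°C (A/T) or 4°C (G/C), so Tm is non-decreasing in n; n = 13 is the first length to reach 34°C.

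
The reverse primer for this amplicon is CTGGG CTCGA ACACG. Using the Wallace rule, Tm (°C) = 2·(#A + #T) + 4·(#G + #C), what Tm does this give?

Base counts: G=5, C=5, T=2, A=3
So N_AT = 5 and N_GC = 10.
Tm = 2(5) + 4(10) = 10 + 40 = 50°C

50°C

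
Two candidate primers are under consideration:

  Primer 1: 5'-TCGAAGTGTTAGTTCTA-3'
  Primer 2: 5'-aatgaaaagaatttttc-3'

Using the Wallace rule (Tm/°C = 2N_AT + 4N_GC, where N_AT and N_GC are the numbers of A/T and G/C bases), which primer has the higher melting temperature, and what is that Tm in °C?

Primer 1: A+T=11, G+C=6 → Tm = 2(11)+4(6) = 46°C
Primer 2: A+T=14, G+C=3 → Tm = 2(14)+4(3) = 40°C
46°C vs 40°C → primer 1 is higher.

Primer 1, 46°C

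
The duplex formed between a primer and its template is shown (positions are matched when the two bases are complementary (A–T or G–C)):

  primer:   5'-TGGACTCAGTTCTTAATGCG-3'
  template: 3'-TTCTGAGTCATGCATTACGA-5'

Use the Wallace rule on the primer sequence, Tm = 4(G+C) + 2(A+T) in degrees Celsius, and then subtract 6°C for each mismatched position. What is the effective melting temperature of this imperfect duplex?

Primer base counts: A=4, T=7, G=5, C=4 → A+T=11, G+C=9
Perfect-match Tm = 2(11) + 4(9) = 22 + 36 = 58°C
Mismatches (positions where the bases are not complementary): 5 (at positions 1, 2, 11, 13, 20)
Effective Tm = 58 − 5×6 = 58 − 30 = 28°C

28°C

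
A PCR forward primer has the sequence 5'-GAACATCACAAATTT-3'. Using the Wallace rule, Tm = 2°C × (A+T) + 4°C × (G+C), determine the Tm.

38°C

T=4, C=3, G=1, A=7
AT pairs contribute 11, GC pairs contribute 4.
Tm = 4·4 + 2·11 = 16 + 22 = 38°C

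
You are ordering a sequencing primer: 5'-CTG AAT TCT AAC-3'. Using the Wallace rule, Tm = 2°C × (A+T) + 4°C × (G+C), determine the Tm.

32°C

G=1, A=4, T=4, C=3
AT pairs contribute 8, GC pairs contribute 4.
Tm = 2(8) + 4(4) = 16 + 16 = 32°C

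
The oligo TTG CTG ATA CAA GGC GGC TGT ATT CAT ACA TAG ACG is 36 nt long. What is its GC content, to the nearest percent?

44%

Base counts: C=7, T=10, G=9, A=10
G+C = 9 + 7 = 16 out of 36 bases
%GC = 16/36 × 100 = 44.44% ≈ 44%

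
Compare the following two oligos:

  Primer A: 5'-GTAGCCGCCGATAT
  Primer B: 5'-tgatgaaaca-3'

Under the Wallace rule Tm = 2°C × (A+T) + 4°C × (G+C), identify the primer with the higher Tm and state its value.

Primer A, 44°C

Primer A: A+T=6, G+C=8 → Tm = 2(6)+4(8) = 44°C
Primer B: A+T=7, G+C=3 → Tm = 2(7)+4(3) = 26°C
44°C vs 26°C → primer A is higher.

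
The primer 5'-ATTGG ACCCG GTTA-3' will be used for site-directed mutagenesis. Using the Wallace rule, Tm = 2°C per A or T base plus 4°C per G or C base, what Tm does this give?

42°C

Base counts: T=4, C=3, G=4, A=3
So N_AT = 7 and N_GC = 7.
Tm = 2(7) + 4(7) = 14 + 28 = 42°C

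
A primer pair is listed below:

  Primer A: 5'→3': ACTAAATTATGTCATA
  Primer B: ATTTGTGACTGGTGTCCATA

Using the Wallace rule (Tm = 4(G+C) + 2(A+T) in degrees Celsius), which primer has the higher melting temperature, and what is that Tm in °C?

Primer B, 56°C

Primer A: A+T=13, G+C=3 → Tm = 2(13)+4(3) = 38°C
Primer B: A+T=12, G+C=8 → Tm = 2(12)+4(8) = 56°C
38°C vs 56°C → primer B is higher.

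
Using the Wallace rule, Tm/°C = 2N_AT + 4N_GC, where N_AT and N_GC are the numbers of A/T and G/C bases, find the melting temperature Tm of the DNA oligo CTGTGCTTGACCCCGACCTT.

Scanning the sequence gives A=2, T=6, C=8, G=4.
A+T = 8, G+C = 12
Tm = 2(8) + 4(12) = 16 + 48 = 64°C

64°C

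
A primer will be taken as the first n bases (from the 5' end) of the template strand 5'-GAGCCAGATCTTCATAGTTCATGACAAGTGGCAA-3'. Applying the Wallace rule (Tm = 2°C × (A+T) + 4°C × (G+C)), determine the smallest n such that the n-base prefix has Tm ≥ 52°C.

n = 18

First 17 bases: GAGCCAGATCTTCATAG → Tm = 50°C (< 52°C)
First 18 bases: GAGCCAGATCTTCATAGT → Tm = 52°C (≥ 52°C)
Each additional base adds 2°C (A/T) or 4°C (G/C), so Tm is non-decreasing in n; n = 18 is the first length to reach 52°C.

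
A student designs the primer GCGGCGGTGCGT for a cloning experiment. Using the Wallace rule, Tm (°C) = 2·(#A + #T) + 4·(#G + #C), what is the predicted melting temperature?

Base counts: A=0, G=7, C=3, T=2
AT pairs contribute 2, GC pairs contribute 10.
Tm = 4·10 + 2·2 = 40 + 4 = 44°C

44°C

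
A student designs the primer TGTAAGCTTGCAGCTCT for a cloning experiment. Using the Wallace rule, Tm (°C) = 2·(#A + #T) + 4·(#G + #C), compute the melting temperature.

Scanning the sequence gives T=6, C=4, A=3, G=4.
A+T = 9, G+C = 8
Tm = 2×9 + 4×8 = 50°C

50°C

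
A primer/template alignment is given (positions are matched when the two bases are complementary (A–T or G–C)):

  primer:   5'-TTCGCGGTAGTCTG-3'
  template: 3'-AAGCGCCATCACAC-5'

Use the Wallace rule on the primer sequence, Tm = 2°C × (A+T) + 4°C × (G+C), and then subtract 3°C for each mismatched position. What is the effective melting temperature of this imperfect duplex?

41°C

Primer base counts: A=1, T=5, G=5, C=3 → A+T=6, G+C=8
Perfect-match Tm = 2(6) + 4(8) = 12 + 32 = 44°C
Mismatches (positions where the bases are not complementary): 1 (at position 12)
Effective Tm = 44 − 1×3 = 44 − 3 = 41°C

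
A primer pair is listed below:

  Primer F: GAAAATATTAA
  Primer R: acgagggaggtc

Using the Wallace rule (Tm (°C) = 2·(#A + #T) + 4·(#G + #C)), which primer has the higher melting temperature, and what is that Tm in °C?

Primer F: A+T=10, G+C=1 → Tm = 2(10)+4(1) = 24°C
Primer R: A+T=4, G+C=8 → Tm = 2(4)+4(8) = 40°C
24°C vs 40°C → primer R is higher.

Primer R, 40°C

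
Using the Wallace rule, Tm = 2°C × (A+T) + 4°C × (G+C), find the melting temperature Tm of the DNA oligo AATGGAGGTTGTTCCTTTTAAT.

58°C

Counting bases: G=5, C=2, A=5, T=10
AT pairs contribute 15, GC pairs contribute 7.
Tm = 2×15 + 4×7 = 58°C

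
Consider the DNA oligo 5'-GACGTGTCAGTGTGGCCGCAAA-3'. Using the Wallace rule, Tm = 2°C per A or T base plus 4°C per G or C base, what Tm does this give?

70°C

Base counts: G=8, C=5, T=4, A=5
AT pairs contribute 9, GC pairs contribute 13.
Tm = 4·13 + 2·9 = 52 + 18 = 70°C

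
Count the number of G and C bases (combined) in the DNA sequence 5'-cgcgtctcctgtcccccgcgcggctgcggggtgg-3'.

28

Scanning the sequence gives C=14, T=6, G=14, A=0.
Total G or C: 14 + 14 = 28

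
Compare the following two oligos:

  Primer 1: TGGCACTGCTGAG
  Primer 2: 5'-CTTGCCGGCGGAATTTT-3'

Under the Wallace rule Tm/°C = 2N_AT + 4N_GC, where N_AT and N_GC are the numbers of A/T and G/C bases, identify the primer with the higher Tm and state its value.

Primer 1: A+T=5, G+C=8 → Tm = 2(5)+4(8) = 42°C
Primer 2: A+T=8, G+C=9 → Tm = 2(8)+4(9) = 52°C
42°C vs 52°C → primer 2 is higher.

Primer 2, 52°C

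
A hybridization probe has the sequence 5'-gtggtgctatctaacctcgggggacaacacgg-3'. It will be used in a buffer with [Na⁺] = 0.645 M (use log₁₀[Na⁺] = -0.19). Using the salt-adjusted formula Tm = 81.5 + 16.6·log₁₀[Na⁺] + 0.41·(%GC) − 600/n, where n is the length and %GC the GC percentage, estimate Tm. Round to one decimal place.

Length n = 32. T=6, G=11, C=8, A=7
G+C = 19, so %GC = 19/32 × 100 = 59.375%
Salt term: 16.6 × (-0.19) = -3.154
GC term: 0.41 × 59.375 = 24.344; length term: −600/32 = −18.75
Tm = 81.5 + (-3.154) + 24.344 − 18.75 = 83.94 → 83.9°C

83.9°C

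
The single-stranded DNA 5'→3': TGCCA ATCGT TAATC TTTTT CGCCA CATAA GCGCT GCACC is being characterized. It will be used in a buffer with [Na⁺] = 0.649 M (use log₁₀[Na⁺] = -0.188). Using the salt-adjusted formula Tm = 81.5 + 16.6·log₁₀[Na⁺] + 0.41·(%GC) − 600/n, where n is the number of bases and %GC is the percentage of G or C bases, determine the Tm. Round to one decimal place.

Length n = 40. Counting bases: T=12, A=9, G=6, C=13
G+C = 19, so %GC = 19/40 × 100 = 47.5%
Salt term: 16.6 × (-0.188) = -3.121
GC term: 0.41 × 47.5 = 19.475; length term: −600/40 = −15
Tm = 81.5 + (-3.121) + 19.475 − 15 = 82.854 → 82.9°C

82.9°C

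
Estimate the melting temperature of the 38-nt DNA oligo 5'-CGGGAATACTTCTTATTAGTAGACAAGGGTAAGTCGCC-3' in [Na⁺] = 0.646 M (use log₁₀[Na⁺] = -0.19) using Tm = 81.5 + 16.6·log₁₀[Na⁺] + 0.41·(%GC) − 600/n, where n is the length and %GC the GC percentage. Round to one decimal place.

80.9°C

Length n = 38. G=10, T=10, A=11, C=7
G+C = 17, so %GC = 17/38 × 100 = 44.737%
Salt term: 16.6 × (-0.19) = -3.154
GC term: 0.41 × 44.737 = 18.342; length term: −600/38 = −15.789
Tm = 81.5 + (-3.154) + 18.342 − 15.789 = 80.899 → 80.9°C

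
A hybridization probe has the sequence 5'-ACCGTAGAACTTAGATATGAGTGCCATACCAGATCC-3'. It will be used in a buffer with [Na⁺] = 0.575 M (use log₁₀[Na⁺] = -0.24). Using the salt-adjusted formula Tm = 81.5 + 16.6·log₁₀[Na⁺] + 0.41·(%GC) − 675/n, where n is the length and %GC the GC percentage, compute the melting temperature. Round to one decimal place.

Length n = 36. G=7, T=8, C=9, A=12
G+C = 16, so %GC = 16/36 × 100 = 44.444%
Salt term: 16.6 × (-0.24) = -3.984
GC term: 0.41 × 44.444 = 18.222; length term: −675/36 = −18.75
Tm = 81.5 + (-3.984) + 18.222 − 18.75 = 76.988 → 77.0°C

77.0°C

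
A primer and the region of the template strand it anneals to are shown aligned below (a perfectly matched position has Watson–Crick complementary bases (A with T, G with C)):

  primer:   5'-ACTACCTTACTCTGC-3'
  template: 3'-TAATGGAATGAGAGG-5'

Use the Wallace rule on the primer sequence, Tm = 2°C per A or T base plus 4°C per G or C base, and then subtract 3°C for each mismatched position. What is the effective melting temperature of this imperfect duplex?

38°C

Primer base counts: A=3, T=5, G=1, C=6 → A+T=8, G+C=7
Perfect-match Tm = 2(8) + 4(7) = 16 + 28 = 44°C
Mismatches (positions where the bases are not complementary): 2 (at positions 2, 14)
Effective Tm = 44 − 2×3 = 44 − 6 = 38°C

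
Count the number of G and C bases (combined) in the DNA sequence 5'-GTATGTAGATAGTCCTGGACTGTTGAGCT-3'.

Counting bases: A=6, C=4, G=9, T=10
Total G or C: 9 + 4 = 13

13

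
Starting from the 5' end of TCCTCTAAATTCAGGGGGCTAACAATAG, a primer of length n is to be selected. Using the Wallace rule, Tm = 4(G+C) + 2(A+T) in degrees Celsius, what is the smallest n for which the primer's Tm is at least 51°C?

n = 18

First 17 bases: TCCTCTAAATTCAGGGG → Tm = 50°C (< 51°C)
First 18 bases: TCCTCTAAATTCAGGGGG → Tm = 54°C (≥ 51°C)
Each additional base adds 2°C (A/T) or 4°C (G/C), so Tm is non-decreasing in n; n = 18 is the first length to reach 51°C.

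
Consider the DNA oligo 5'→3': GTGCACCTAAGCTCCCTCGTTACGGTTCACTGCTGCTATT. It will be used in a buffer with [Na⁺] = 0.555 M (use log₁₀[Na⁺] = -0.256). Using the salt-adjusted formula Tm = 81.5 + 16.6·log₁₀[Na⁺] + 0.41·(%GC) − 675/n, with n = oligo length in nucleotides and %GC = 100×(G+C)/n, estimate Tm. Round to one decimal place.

Length n = 40. A=6, G=8, C=13, T=13
G+C = 21, so %GC = 21/40 × 100 = 52.5%
Salt term: 16.6 × (-0.256) = -4.25
GC term: 0.41 × 52.5 = 21.525; length term: −675/40 = −16.875
Tm = 81.5 + (-4.25) + 21.525 − 16.875 = 81.9 → 81.9°C

81.9°C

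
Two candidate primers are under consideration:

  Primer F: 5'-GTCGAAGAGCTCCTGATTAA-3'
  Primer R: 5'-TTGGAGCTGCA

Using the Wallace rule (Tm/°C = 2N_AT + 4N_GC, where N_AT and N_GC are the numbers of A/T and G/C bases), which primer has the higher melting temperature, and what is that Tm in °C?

Primer F: A+T=11, G+C=9 → Tm = 2(11)+4(9) = 58°C
Primer R: A+T=5, G+C=6 → Tm = 2(5)+4(6) = 34°C
58°C vs 34°C → primer F is higher.

Primer F, 58°C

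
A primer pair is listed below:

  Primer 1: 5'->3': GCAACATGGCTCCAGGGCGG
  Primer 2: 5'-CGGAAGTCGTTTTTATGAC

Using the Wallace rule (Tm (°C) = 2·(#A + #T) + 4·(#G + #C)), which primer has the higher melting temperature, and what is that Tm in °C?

Primer 1, 68°C

Primer 1: A+T=6, G+C=14 → Tm = 2(6)+4(14) = 68°C
Primer 2: A+T=11, G+C=8 → Tm = 2(11)+4(8) = 54°C
68°C vs 54°C → primer 1 is higher.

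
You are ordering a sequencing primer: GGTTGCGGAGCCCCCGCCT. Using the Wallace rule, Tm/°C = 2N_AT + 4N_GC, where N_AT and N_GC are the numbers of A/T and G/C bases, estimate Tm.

68°C

Base counts: T=3, G=7, A=1, C=8
So N_AT = 4 and N_GC = 15.
Tm = 4·15 + 2·4 = 60 + 8 = 68°C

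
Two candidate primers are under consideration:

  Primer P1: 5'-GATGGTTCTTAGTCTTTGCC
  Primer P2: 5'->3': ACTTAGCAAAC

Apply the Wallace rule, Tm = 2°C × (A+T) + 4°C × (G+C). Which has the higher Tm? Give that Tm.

Primer P1: A+T=11, G+C=9 → Tm = 2(11)+4(9) = 58°C
Primer P2: A+T=7, G+C=4 → Tm = 2(7)+4(4) = 30°C
58°C vs 30°C → primer P1 is higher.

Primer P1, 58°C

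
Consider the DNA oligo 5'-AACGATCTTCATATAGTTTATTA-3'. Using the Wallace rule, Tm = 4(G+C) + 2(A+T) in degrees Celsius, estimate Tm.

56°C

Scanning the sequence gives G=2, T=10, C=3, A=8.
A+T = 18, G+C = 5
Tm = 4·5 + 2·18 = 20 + 36 = 56°C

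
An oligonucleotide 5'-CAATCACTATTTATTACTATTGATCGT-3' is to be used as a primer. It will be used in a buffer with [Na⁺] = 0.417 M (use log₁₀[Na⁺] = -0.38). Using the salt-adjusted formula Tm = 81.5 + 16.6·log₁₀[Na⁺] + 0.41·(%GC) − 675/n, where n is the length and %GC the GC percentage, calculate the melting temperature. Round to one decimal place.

60.8°C

Length n = 27. Scanning the sequence gives T=12, G=2, C=5, A=8.
G+C = 7, so %GC = 7/27 × 100 = 25.926%
Salt term: 16.6 × (-0.38) = -6.308
GC term: 0.41 × 25.926 = 10.63; length term: −675/27 = −25
Tm = 81.5 + (-6.308) + 10.63 − 25 = 60.822 → 60.8°C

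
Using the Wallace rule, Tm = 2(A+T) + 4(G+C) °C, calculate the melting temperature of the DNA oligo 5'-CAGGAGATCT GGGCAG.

Base counts: A=4, T=2, G=7, C=3
So N_AT = 6 and N_GC = 10.
Tm = 2(6) + 4(10) = 12 + 40 = 52°C

52°C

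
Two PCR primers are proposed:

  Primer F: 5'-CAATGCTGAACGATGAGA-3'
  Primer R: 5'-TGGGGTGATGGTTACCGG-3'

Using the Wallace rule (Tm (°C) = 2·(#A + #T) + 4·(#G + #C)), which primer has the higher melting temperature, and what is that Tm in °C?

Primer F: A+T=10, G+C=8 → Tm = 2(10)+4(8) = 52°C
Primer R: A+T=7, G+C=11 → Tm = 2(7)+4(11) = 58°C
52°C vs 58°C → primer R is higher.

Primer R, 58°C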